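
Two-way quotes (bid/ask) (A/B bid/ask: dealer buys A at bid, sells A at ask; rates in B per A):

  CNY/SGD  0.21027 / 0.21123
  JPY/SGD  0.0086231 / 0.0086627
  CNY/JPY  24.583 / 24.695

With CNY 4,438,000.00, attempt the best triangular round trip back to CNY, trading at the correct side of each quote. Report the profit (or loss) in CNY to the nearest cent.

Best loop CNY → JPY → SGD → CNY:
CNY 4,438,000.00 × 24.583 (sell CNY at bid) = JPY 109,099,354
JPY 109,099,354 × 0.0086231 (sell JPY at bid) = SGD 940,774.64
SGD 940,774.64 ÷ 0.21123 (buy CNY at ask) = CNY 4,453,792.74

Net profit: CNY 15,792.74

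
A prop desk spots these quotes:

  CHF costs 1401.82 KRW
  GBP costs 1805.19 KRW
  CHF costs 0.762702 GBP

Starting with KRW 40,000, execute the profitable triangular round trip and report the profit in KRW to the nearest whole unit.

Profitable loop is KRW → GBP → CHF → KRW:
KRW 40,000 ÷ 1805.19 = GBP 22.16
GBP 22.16 ÷ 0.762702 = CHF 29.05
CHF 29.05 × 1401.82 = KRW 40,726
Profit = KRW 40,726 − KRW 40,000

Profit: KRW 726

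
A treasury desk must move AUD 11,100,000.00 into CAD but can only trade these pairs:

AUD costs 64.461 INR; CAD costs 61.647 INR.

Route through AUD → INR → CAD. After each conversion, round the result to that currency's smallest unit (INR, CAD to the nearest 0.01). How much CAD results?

CAD 11,606,681.59

AUD 11,100,000.00 × 64.461 = INR 715,517,100.00
INR 715,517,100.00 ÷ 61.647 = CAD 11,606,681.59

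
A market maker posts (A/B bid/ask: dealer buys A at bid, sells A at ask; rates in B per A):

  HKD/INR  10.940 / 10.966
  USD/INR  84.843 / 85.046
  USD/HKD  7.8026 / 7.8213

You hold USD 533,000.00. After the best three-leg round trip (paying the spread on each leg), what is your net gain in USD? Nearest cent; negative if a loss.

Best loop USD → HKD → INR → USD:
USD 533,000.00 × 7.8026 (sell USD at bid) = HKD 4,158,785.80
HKD 4,158,785.80 × 10.940 (sell HKD at bid) = INR 45,497,116.65
INR 45,497,116.65 ÷ 85.046 (buy USD at ask) = USD 534,970.68

Net profit: USD 1,970.68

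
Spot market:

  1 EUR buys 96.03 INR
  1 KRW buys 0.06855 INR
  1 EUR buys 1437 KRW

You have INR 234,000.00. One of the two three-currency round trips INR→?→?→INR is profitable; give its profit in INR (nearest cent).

Profit: INR 6,034.22

Profitable loop is INR → EUR → KRW → INR:
INR 234,000.00 ÷ 96.03 = EUR 2,436.74
EUR 2,436.74 × 1437 = KRW 3,501,593
KRW 3,501,593 × 0.06855 = INR 240,034.22
Profit = INR 240,034.22 − INR 234,000.00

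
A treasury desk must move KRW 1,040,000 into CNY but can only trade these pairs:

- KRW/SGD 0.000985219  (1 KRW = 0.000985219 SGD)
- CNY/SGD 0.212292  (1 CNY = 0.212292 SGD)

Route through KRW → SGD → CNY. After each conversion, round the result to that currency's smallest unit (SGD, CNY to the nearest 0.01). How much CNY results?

CNY 4,826.51

KRW 1,040,000 × 0.000985219 = SGD 1,024.63
SGD 1,024.63 ÷ 0.212292 = CNY 4,826.51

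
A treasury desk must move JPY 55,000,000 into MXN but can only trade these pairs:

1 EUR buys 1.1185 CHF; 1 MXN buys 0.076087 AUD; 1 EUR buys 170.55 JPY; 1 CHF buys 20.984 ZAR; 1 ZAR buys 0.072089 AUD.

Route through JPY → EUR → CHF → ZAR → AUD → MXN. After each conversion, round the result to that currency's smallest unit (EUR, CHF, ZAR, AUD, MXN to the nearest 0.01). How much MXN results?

JPY 55,000,000 ÷ 170.55 = EUR 322,486.07
EUR 322,486.07 × 1.1185 = CHF 360,700.67
CHF 360,700.67 × 20.984 = ZAR 7,568,942.86
ZAR 7,568,942.86 × 0.072089 = AUD 545,637.52
AUD 545,637.52 ÷ 0.076087 = MXN 7,171,231.88

MXN 7,171,231.88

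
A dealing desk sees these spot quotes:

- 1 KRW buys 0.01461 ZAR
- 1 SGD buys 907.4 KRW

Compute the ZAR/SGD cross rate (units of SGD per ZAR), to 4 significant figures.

ZAR/SGD = 0.07543

1 ZAR ÷ 0.01461 = 68.4463 KRW
68.4463 KRW ÷ 907.4 = 0.0754312 SGD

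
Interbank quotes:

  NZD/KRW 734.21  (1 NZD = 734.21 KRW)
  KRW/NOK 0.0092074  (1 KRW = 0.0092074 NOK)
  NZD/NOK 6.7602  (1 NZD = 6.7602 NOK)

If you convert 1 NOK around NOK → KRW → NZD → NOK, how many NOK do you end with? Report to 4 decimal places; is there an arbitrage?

Around NOK → KRW → NZD → NOK: 1 ÷ 0.0092074 ÷ 734.21 × 6.7602 = 1.000005
Product ≈ 1 (deviation 0.001%, within rounding noise).

1.0000 (no arbitrage)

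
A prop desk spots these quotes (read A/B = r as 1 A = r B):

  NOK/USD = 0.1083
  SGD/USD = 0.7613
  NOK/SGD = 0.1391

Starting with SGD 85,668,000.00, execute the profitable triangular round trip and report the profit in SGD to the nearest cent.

Profitable loop is SGD → NOK → USD → SGD:
SGD 85,668,000.00 ÷ 0.1391 = NOK 615,873,472.32
NOK 615,873,472.32 × 0.1083 = USD 66,699,097.05
USD 66,699,097.05 ÷ 0.7613 = SGD 87,612,106.99
Profit = SGD 87,612,106.99 − SGD 85,668,000.00

Profit: SGD 1,944,106.99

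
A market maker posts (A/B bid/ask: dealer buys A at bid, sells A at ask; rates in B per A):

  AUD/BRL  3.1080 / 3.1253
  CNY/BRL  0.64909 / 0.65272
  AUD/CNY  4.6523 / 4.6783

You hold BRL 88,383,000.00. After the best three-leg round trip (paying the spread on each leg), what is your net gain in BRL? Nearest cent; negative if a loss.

Net profit: BRL 1,573,958.02

Best loop BRL → CNY → AUD → BRL:
BRL 88,383,000.00 ÷ 0.65272 (buy CNY at ask) = CNY 135,407,219.02
CNY 135,407,219.02 ÷ 4.6783 (buy AUD at ask) = AUD 28,943,680.19
AUD 28,943,680.19 × 3.1080 (sell AUD at bid) = BRL 89,956,958.02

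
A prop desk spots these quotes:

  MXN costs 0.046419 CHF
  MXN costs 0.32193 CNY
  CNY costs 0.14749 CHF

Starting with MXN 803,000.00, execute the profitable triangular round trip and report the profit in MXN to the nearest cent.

Profit: MXN 18,379.37

Profitable loop is MXN → CNY → CHF → MXN:
MXN 803,000.00 × 0.32193 = CNY 258,509.79
CNY 258,509.79 × 0.14749 = CHF 38,127.61
CHF 38,127.61 ÷ 0.046419 = MXN 821,379.37
Profit = MXN 821,379.37 − MXN 803,000.00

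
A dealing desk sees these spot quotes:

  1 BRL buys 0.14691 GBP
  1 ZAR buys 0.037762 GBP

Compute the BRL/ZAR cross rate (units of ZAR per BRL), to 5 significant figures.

BRL/ZAR = 3.8904

1 BRL × 0.14691 = 0.14691 GBP
0.14691 GBP ÷ 0.037762 = 3.89042 ZAR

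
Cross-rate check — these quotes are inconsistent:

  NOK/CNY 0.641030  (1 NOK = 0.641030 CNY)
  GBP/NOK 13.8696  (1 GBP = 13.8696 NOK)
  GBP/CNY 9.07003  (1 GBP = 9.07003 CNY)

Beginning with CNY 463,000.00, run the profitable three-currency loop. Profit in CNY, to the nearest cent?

Profit: CNY 9,332.06

Profitable loop is CNY → NOK → GBP → CNY:
CNY 463,000.00 ÷ 0.641030 = NOK 722,275.09
NOK 722,275.09 ÷ 13.8696 = GBP 52,076.13
GBP 52,076.13 × 9.07003 = CNY 472,332.06
Profit = CNY 472,332.06 − CNY 463,000.00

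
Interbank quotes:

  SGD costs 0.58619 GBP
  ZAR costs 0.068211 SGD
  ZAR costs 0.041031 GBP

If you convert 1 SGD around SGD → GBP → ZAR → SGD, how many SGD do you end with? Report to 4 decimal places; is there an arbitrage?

Around SGD → GBP → ZAR → SGD: 1 × 0.58619 ÷ 0.041031 × 0.068211 = 0.974497
Product < 1; profitable direction is SGD → ZAR → GBP → SGD.

0.9745 (arbitrage exists)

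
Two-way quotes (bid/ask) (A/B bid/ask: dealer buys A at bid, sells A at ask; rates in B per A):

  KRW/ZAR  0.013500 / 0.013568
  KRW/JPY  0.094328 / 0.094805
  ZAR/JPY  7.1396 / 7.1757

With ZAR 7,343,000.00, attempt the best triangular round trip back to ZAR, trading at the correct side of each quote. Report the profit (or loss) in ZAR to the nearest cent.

Net profit: ZAR 122,345.90

Best loop ZAR → JPY → KRW → ZAR:
ZAR 7,343,000.00 × 7.1396 (sell ZAR at bid) = JPY 52,426,083
JPY 52,426,083 ÷ 0.094805 (buy KRW at ask) = KRW 552,988,585
KRW 552,988,585 × 0.013500 (sell KRW at bid) = ZAR 7,465,345.90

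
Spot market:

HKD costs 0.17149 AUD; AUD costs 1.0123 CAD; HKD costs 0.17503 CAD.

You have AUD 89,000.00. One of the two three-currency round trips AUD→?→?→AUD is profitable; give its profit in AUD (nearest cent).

Profitable loop is AUD → HKD → CAD → AUD:
AUD 89,000.00 ÷ 0.17149 = HKD 518,980.70
HKD 518,980.70 × 0.17503 = CAD 90,837.19
CAD 90,837.19 ÷ 1.0123 = AUD 89,733.47
Profit = AUD 89,733.47 − AUD 89,000.00

Profit: AUD 733.47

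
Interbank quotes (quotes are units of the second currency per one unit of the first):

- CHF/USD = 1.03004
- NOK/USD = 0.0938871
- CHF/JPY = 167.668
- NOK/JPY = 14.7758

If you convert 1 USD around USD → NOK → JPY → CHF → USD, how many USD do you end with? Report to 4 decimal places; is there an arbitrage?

0.9668 (arbitrage exists)

Around USD → NOK → JPY → CHF → USD: 1 ÷ 0.0938871 × 14.7758 ÷ 167.668 × 1.03004 = 0.966827
Product < 1; profitable direction is USD → CHF → JPY → NOK → USD.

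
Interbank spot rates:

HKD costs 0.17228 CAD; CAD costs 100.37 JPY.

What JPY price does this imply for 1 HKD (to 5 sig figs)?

HKD/JPY = 17.292

1 HKD × 0.17228 = 0.17228 CAD
0.17228 CAD × 100.37 = 17.2917 JPY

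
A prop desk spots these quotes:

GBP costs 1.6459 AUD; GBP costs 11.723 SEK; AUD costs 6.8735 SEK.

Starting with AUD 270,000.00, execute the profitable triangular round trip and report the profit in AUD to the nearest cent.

Profitable loop is AUD → GBP → SEK → AUD:
AUD 270,000.00 ÷ 1.6459 = GBP 164,043.99
GBP 164,043.99 × 11.723 = SEK 1,923,087.67
SEK 1,923,087.67 ÷ 6.8735 = AUD 279,782.89
Profit = AUD 279,782.89 − AUD 270,000.00

Profit: AUD 9,782.89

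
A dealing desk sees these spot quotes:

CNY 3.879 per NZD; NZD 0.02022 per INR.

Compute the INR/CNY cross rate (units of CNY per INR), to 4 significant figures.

INR/CNY = 0.07843

1 INR × 0.02022 = 0.02022 NZD
0.02022 NZD × 3.879 = 0.0784334 CNY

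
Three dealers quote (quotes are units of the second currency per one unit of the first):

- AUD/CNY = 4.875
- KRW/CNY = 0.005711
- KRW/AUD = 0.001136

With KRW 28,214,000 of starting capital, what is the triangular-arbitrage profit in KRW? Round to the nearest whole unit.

Profitable loop is KRW → CNY → AUD → KRW:
KRW 28,214,000 × 0.005711 = CNY 161,130.15
CNY 161,130.15 ÷ 4.875 = AUD 33,052.34
AUD 33,052.34 ÷ 0.001136 = KRW 29,095,369
Profit = KRW 29,095,369 − KRW 28,214,000

Profit: KRW 881,369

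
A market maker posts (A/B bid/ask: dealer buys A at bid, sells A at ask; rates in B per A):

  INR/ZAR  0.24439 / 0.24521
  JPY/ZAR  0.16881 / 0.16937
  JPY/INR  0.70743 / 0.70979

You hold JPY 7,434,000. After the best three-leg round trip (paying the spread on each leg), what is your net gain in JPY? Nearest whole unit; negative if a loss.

Best loop JPY → INR → ZAR → JPY:
JPY 7,434,000 × 0.70743 (sell JPY at bid) = INR 5,259,034.62
INR 5,259,034.62 × 0.24439 (sell INR at bid) = ZAR 1,285,255.47
ZAR 1,285,255.47 ÷ 0.16937 (buy JPY at ask) = JPY 7,588,448

Net profit: JPY 154,448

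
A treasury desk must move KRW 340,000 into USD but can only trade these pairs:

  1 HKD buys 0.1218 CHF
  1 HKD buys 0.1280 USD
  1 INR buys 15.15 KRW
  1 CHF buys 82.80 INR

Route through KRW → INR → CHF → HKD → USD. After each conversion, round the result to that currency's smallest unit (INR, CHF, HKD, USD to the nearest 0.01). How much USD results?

KRW 340,000 ÷ 15.15 = INR 22,442.24
INR 22,442.24 ÷ 82.80 = CHF 271.04
CHF 271.04 ÷ 0.1218 = HKD 2,225.29
HKD 2,225.29 × 0.1280 = USD 284.84

USD 284.84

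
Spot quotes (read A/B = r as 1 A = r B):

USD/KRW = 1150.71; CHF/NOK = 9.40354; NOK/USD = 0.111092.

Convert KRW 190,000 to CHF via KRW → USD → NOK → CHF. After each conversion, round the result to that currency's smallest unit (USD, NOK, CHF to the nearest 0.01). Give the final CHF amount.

CHF 158.06

KRW 190,000 ÷ 1150.71 = USD 165.12
USD 165.12 ÷ 0.111092 = NOK 1,486.34
NOK 1,486.34 ÷ 9.40354 = CHF 158.06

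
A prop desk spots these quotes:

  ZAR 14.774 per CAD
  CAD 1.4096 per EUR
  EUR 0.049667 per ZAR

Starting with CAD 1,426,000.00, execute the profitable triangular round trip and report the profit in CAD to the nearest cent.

Profit: CAD 48,964.07

Profitable loop is CAD → ZAR → EUR → CAD:
CAD 1,426,000.00 × 14.774 = ZAR 21,067,724.00
ZAR 21,067,724.00 × 0.049667 = EUR 1,046,370.65
EUR 1,046,370.65 × 1.4096 = CAD 1,474,964.07
Profit = CAD 1,474,964.07 − CAD 1,426,000.00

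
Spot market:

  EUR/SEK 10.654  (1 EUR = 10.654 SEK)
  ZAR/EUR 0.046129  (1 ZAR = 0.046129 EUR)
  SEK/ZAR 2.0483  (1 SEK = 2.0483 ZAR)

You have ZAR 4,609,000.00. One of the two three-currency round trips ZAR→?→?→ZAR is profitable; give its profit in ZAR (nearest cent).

Profit: ZAR 30,669.07

Profitable loop is ZAR → EUR → SEK → ZAR:
ZAR 4,609,000.00 × 0.046129 = EUR 212,608.56
EUR 212,608.56 × 10.654 = SEK 2,265,131.61
SEK 2,265,131.61 × 2.0483 = ZAR 4,639,669.07
Profit = ZAR 4,639,669.07 − ZAR 4,609,000.00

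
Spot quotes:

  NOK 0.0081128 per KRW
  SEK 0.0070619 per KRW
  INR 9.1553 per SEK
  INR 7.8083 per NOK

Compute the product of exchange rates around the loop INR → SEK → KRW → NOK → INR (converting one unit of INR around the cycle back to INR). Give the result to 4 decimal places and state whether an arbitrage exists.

Around INR → SEK → KRW → NOK → INR: 1 ÷ 9.1553 ÷ 0.0070619 × 0.0081128 × 7.8083 = 0.979790
Product < 1; profitable direction is INR → NOK → KRW → SEK → INR.

0.9798 (arbitrage exists)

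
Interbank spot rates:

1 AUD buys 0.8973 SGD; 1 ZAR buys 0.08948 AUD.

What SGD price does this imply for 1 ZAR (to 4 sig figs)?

1 ZAR × 0.08948 = 0.08948 AUD
0.08948 AUD × 0.8973 = 0.0802904 SGD

ZAR/SGD = 0.08029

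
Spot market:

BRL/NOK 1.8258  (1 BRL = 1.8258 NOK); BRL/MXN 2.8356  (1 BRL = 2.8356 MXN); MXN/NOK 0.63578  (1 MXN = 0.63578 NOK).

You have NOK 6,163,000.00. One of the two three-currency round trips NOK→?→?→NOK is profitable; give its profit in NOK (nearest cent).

Profit: NOK 78,565.62

Profitable loop is NOK → MXN → BRL → NOK:
NOK 6,163,000.00 ÷ 0.63578 = MXN 9,693,604.71
MXN 9,693,604.71 ÷ 2.8356 = BRL 3,418,537.42
BRL 3,418,537.42 × 1.8258 = NOK 6,241,565.62
Profit = NOK 6,241,565.62 − NOK 6,163,000.00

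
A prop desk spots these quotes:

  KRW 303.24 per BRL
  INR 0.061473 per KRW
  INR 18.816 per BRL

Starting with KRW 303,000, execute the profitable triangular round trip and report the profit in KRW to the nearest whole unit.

Profit: KRW 2,843

Profitable loop is KRW → BRL → INR → KRW:
KRW 303,000 ÷ 303.24 = BRL 999.21
BRL 999.21 × 18.816 = INR 18,801.11
INR 18,801.11 ÷ 0.061473 = KRW 305,843
Profit = KRW 305,843 − KRW 303,000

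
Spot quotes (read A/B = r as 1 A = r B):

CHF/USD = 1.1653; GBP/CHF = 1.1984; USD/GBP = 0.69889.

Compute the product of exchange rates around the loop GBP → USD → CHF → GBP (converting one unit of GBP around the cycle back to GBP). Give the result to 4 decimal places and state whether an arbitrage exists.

Around GBP → USD → CHF → GBP: 1 ÷ 0.69889 ÷ 1.1653 ÷ 1.1984 = 1.024594
Product > 1; profitable direction is GBP → USD → CHF → GBP.

1.0246 (arbitrage exists)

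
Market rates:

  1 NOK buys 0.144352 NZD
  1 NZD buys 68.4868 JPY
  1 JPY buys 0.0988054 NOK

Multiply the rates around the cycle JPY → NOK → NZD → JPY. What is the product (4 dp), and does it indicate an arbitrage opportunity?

0.9768 (arbitrage exists)

Around JPY → NOK → NZD → JPY: 1 × 0.0988054 × 0.144352 × 68.4868 = 0.976811
Product < 1; profitable direction is JPY → NZD → NOK → JPY.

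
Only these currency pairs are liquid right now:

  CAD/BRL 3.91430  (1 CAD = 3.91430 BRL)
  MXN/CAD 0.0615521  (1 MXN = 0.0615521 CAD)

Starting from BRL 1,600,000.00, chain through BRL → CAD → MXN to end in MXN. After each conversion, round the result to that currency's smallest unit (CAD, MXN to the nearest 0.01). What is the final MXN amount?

MXN 6,640,839.71

BRL 1,600,000.00 ÷ 3.91430 = CAD 408,757.63
CAD 408,757.63 ÷ 0.0615521 = MXN 6,640,839.71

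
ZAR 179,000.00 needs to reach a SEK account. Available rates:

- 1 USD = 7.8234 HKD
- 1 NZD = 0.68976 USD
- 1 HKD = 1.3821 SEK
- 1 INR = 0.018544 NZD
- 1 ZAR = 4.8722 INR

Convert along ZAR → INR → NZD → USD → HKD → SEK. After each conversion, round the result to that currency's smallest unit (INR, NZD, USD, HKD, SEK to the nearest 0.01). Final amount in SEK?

ZAR 179,000.00 × 4.8722 = INR 872,123.80
INR 872,123.80 × 0.018544 = NZD 16,172.66
NZD 16,172.66 × 0.68976 = USD 11,155.25
USD 11,155.25 × 7.8234 = HKD 87,271.98
HKD 87,271.98 × 1.3821 = SEK 120,618.60

SEK 120,618.60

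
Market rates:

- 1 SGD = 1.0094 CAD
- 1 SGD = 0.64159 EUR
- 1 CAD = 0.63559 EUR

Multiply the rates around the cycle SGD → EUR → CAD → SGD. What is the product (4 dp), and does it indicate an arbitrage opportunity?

1.0000 (no arbitrage)

Around SGD → EUR → CAD → SGD: 1 × 0.64159 ÷ 0.63559 ÷ 1.0094 = 1.000040
Product ≈ 1 (deviation 0.004%, within rounding noise).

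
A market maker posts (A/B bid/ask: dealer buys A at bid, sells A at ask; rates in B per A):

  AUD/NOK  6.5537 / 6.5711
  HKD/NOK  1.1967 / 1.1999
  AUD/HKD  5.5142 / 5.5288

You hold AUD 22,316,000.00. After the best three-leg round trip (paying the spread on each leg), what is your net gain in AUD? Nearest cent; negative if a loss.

Net profit: AUD 94,218.00

Best loop AUD → HKD → NOK → AUD:
AUD 22,316,000.00 × 5.5142 (sell AUD at bid) = HKD 123,054,887.20
HKD 123,054,887.20 × 1.1967 (sell HKD at bid) = NOK 147,259,783.51
NOK 147,259,783.51 ÷ 6.5711 (buy AUD at ask) = AUD 22,410,218.00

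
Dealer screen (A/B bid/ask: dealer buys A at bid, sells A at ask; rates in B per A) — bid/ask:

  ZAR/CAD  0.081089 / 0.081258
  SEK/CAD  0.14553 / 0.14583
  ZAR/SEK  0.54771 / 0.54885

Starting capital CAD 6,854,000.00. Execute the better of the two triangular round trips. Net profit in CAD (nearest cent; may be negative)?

Net profit: CAD 89,932.66

Best loop CAD → SEK → ZAR → CAD:
CAD 6,854,000.00 ÷ 0.14583 (buy SEK at ask) = SEK 46,999,931.43
SEK 46,999,931.43 ÷ 0.54885 (buy ZAR at ask) = ZAR 85,633,472.58
ZAR 85,633,472.58 × 0.081089 (sell ZAR at bid) = CAD 6,943,932.66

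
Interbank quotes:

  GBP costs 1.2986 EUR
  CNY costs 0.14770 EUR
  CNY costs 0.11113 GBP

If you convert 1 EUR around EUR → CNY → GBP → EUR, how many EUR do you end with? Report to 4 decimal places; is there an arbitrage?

Around EUR → CNY → GBP → EUR: 1 ÷ 0.14770 × 0.11113 × 1.2986 = 0.977071
Product < 1; profitable direction is EUR → GBP → CNY → EUR.

0.9771 (arbitrage exists)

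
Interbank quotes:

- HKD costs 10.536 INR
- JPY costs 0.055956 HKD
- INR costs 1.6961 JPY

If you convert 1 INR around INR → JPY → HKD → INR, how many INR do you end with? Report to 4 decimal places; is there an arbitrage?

Around INR → JPY → HKD → INR: 1 × 1.6961 × 0.055956 × 10.536 = 0.999940
Product ≈ 1 (deviation 0.006%, within rounding noise).

0.9999 (no arbitrage)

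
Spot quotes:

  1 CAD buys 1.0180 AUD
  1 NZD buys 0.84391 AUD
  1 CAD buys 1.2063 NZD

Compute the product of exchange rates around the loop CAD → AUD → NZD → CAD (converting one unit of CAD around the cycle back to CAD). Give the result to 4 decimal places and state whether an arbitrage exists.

Around CAD → AUD → NZD → CAD: 1 × 1.0180 ÷ 0.84391 ÷ 1.2063 = 0.999992
Product ≈ 1 (deviation 0.001%, within rounding noise).

1.0000 (no arbitrage)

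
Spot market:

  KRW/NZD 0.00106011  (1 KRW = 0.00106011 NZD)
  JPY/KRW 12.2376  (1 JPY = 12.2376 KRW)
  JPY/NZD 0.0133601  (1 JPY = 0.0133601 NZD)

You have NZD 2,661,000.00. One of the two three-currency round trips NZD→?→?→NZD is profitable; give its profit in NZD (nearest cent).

Profitable loop is NZD → KRW → JPY → NZD:
NZD 2,661,000.00 ÷ 0.00106011 = KRW 2,510,116,875
KRW 2,510,116,875 ÷ 12.2376 = JPY 205,115,127
JPY 205,115,127 × 0.0133601 = NZD 2,740,358.60
Profit = NZD 2,740,358.60 − NZD 2,661,000.00

Profit: NZD 79,358.60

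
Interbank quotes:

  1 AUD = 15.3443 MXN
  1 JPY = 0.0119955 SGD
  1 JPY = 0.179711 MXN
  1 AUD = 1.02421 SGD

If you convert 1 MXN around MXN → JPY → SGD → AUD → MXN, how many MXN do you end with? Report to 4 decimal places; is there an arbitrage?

Around MXN → JPY → SGD → AUD → MXN: 1 ÷ 0.179711 × 0.0119955 ÷ 1.02421 × 15.3443 = 1.000004
Product ≈ 1 (deviation 0.000%, within rounding noise).

1.0000 (no arbitrage)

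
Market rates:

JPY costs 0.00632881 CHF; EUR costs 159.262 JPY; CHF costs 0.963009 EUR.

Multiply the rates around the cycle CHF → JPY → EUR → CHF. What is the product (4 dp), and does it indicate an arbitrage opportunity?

Around CHF → JPY → EUR → CHF: 1 ÷ 0.00632881 ÷ 159.262 ÷ 0.963009 = 1.030233
Product > 1; profitable direction is CHF → JPY → EUR → CHF.

1.0302 (arbitrage exists)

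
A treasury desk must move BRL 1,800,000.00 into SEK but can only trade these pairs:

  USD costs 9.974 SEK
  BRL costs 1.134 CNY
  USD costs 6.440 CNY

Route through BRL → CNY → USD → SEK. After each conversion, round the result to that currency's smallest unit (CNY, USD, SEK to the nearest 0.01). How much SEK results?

BRL 1,800,000.00 × 1.134 = CNY 2,041,200.00
CNY 2,041,200.00 ÷ 6.440 = USD 316,956.52
USD 316,956.52 × 9.974 = SEK 3,161,324.33

SEK 3,161,324.33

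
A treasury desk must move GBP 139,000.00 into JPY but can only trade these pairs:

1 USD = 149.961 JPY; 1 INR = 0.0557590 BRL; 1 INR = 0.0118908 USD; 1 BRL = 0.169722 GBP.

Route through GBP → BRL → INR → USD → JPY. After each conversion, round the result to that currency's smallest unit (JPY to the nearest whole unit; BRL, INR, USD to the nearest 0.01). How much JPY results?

GBP 139,000.00 ÷ 0.169722 = BRL 818,986.34
BRL 818,986.34 ÷ 0.0557590 = INR 14,687,966.79
INR 14,687,966.79 × 0.0118908 = USD 174,651.68
USD 174,651.68 × 149.961 = JPY 26,190,941

JPY 26,190,941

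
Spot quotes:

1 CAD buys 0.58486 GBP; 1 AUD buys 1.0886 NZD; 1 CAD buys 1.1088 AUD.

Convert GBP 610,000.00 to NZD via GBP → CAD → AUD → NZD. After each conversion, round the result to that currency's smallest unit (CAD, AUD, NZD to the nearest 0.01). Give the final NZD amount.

GBP 610,000.00 ÷ 0.58486 = CAD 1,042,984.65
CAD 1,042,984.65 × 1.1088 = AUD 1,156,461.38
AUD 1,156,461.38 × 1.0886 = NZD 1,258,923.86

NZD 1,258,923.86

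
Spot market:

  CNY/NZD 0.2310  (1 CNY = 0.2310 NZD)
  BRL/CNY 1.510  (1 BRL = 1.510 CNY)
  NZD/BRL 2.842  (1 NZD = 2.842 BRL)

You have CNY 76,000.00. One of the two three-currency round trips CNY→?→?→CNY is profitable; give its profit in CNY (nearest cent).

Profitable loop is CNY → BRL → NZD → CNY:
CNY 76,000.00 ÷ 1.510 = BRL 50,331.13
BRL 50,331.13 ÷ 2.842 = NZD 17,709.76
NZD 17,709.76 ÷ 0.2310 = CNY 76,665.61
Profit = CNY 76,665.61 − CNY 76,000.00

Profit: CNY 665.61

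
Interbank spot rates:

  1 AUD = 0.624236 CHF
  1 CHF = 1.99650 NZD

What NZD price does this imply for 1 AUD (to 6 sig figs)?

1 AUD × 0.624236 = 0.624236 CHF
0.624236 CHF × 1.99650 = 1.24629 NZD

AUD/NZD = 1.24629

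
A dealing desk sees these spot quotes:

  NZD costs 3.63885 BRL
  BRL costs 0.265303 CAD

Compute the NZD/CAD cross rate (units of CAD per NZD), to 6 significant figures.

NZD/CAD = 0.965398

1 NZD × 3.63885 = 3.63885 BRL
3.63885 BRL × 0.265303 = 0.965398 CAD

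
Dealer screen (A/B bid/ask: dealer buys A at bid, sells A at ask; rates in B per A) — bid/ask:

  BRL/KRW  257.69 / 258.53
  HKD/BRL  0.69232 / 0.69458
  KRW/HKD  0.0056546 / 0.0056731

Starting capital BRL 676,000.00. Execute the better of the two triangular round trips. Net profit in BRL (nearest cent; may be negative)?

Best loop BRL → KRW → HKD → BRL:
BRL 676,000.00 × 257.69 (sell BRL at bid) = KRW 174,198,440
KRW 174,198,440 × 0.0056546 (sell KRW at bid) = HKD 985,022.50
HKD 985,022.50 × 0.69232 (sell HKD at bid) = BRL 681,950.78

Net profit: BRL 5,950.78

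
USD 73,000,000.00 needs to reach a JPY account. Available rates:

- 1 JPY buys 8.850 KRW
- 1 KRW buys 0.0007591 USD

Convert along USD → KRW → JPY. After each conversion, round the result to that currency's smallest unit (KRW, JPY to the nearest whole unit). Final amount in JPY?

USD 73,000,000.00 ÷ 0.0007591 = KRW 96,166,512,976
KRW 96,166,512,976 ÷ 8.850 = JPY 10,866,272,653

JPY 10,866,272,653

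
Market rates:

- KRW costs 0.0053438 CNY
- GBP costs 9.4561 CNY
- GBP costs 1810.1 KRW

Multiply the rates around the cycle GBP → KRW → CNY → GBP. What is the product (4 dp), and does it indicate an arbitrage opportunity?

Around GBP → KRW → CNY → GBP: 1 × 1810.1 × 0.0053438 ÷ 9.4561 = 1.022918
Product > 1; profitable direction is GBP → KRW → CNY → GBP.

1.0229 (arbitrage exists)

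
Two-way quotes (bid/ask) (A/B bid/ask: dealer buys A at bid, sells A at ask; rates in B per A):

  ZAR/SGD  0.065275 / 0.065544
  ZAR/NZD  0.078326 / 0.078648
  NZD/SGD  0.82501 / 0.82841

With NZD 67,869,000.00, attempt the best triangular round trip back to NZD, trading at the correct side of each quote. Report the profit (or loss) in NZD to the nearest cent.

Net profit: NZD 127,305.25

Best loop NZD → ZAR → SGD → NZD:
NZD 67,869,000.00 ÷ 0.078648 (buy ZAR at ask) = ZAR 862,946,292.34
ZAR 862,946,292.34 × 0.065275 (sell ZAR at bid) = SGD 56,328,819.23
SGD 56,328,819.23 ÷ 0.82841 (buy NZD at ask) = NZD 67,996,305.25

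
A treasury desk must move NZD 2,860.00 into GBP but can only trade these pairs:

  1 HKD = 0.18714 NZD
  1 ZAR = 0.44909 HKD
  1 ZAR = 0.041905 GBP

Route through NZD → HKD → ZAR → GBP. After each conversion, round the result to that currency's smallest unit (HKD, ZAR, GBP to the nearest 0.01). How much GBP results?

NZD 2,860.00 ÷ 0.18714 = HKD 15,282.68
HKD 15,282.68 ÷ 0.44909 = ZAR 34,030.33
ZAR 34,030.33 × 0.041905 = GBP 1,426.04

GBP 1,426.04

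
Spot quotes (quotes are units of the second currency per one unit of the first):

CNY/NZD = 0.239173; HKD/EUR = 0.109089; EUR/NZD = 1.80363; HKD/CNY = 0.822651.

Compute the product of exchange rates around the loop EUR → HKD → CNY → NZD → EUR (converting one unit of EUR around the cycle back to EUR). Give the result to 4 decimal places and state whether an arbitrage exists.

Around EUR → HKD → CNY → NZD → EUR: 1 ÷ 0.109089 × 0.822651 × 0.239173 ÷ 1.80363 = 0.999999
Product ≈ 1 (deviation 0.000%, within rounding noise).

1.0000 (no arbitrage)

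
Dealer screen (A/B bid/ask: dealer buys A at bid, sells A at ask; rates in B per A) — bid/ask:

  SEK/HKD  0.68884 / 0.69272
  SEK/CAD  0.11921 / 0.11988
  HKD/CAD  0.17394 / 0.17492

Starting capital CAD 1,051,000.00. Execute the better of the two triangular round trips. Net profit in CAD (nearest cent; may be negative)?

Best loop CAD → SEK → HKD → CAD:
CAD 1,051,000.00 ÷ 0.11988 (buy SEK at ask) = SEK 8,767,100.43
SEK 8,767,100.43 × 0.68884 (sell SEK at bid) = HKD 6,039,129.46
HKD 6,039,129.46 × 0.17394 (sell HKD at bid) = CAD 1,050,446.18

Net result: CAD -553.82 (no profitable arbitrage after spreads)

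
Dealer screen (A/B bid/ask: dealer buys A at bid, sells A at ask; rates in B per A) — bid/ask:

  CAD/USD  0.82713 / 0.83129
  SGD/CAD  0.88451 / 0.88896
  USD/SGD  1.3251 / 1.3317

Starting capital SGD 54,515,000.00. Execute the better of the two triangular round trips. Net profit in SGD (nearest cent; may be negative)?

Best loop SGD → USD → CAD → SGD:
SGD 54,515,000.00 ÷ 1.3317 (buy USD at ask) = USD 40,936,397.09
USD 40,936,397.09 ÷ 0.83129 (buy CAD at ask) = CAD 49,244,423.83
CAD 49,244,423.83 ÷ 0.88896 (buy SGD at ask) = SGD 55,395,545.17

Net profit: SGD 880,545.17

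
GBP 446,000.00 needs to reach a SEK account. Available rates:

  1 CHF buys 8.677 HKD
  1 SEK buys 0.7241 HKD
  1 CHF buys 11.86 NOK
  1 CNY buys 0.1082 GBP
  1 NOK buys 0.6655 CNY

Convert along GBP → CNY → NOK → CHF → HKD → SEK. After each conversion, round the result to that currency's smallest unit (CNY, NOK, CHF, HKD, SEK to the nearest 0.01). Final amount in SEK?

SEK 6,258,148.98

GBP 446,000.00 ÷ 0.1082 = CNY 4,121,996.30
CNY 4,121,996.30 ÷ 0.6655 = NOK 6,193,833.66
NOK 6,193,833.66 ÷ 11.86 = CHF 522,245.67
CHF 522,245.67 × 8.677 = HKD 4,531,525.68
HKD 4,531,525.68 ÷ 0.7241 = SEK 6,258,148.98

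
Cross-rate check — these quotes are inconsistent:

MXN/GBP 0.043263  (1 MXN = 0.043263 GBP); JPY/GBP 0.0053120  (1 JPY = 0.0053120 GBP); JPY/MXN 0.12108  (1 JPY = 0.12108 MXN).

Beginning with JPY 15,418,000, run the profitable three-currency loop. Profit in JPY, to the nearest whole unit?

Profitable loop is JPY → GBP → MXN → JPY:
JPY 15,418,000 × 0.0053120 = GBP 81,900.42
GBP 81,900.42 ÷ 0.043263 = MXN 1,893,082.22
MXN 1,893,082.22 ÷ 0.12108 = JPY 15,634,970
Profit = JPY 15,634,970 − JPY 15,418,000

Profit: JPY 216,970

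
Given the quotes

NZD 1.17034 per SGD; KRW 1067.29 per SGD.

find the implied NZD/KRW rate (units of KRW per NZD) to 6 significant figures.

NZD/KRW = 911.949

1 NZD ÷ 1.17034 = 0.854453 SGD
0.854453 SGD × 1067.29 = 911.949 KRW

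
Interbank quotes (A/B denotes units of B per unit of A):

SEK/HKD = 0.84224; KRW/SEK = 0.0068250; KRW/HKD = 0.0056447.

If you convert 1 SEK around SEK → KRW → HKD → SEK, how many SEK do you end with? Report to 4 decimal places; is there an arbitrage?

0.9820 (arbitrage exists)

Around SEK → KRW → HKD → SEK: 1 ÷ 0.0068250 × 0.0056447 ÷ 0.84224 = 0.981979
Product < 1; profitable direction is SEK → HKD → KRW → SEK.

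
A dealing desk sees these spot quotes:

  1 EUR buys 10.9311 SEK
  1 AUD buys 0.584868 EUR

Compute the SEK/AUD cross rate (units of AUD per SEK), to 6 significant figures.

SEK/AUD = 0.156415

1 SEK ÷ 10.9311 = 0.0914821 EUR
0.0914821 EUR ÷ 0.584868 = 0.156415 AUD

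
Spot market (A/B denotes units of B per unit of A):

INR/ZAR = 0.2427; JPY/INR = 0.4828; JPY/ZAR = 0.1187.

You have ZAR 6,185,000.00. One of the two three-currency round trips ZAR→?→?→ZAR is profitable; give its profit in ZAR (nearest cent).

Profitable loop is ZAR → INR → JPY → ZAR:
ZAR 6,185,000.00 ÷ 0.2427 = INR 25,484,136.79
INR 25,484,136.79 ÷ 0.4828 = JPY 52,784,045
JPY 52,784,045 × 0.1187 = ZAR 6,265,466.11
Profit = ZAR 6,265,466.11 − ZAR 6,185,000.00

Profit: ZAR 80,466.11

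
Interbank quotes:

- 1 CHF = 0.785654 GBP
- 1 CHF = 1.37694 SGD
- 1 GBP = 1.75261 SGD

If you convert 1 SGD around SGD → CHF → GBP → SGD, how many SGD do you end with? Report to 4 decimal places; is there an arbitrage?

1.0000 (no arbitrage)

Around SGD → CHF → GBP → SGD: 1 ÷ 1.37694 × 0.785654 × 1.75261 = 1.000004
Product ≈ 1 (deviation 0.000%, within rounding noise).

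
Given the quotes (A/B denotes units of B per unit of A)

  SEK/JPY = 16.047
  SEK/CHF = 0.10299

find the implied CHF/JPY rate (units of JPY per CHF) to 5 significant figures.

CHF/JPY = 155.81

1 CHF ÷ 0.10299 = 9.70968 SEK
9.70968 SEK × 16.047 = 155.811 JPY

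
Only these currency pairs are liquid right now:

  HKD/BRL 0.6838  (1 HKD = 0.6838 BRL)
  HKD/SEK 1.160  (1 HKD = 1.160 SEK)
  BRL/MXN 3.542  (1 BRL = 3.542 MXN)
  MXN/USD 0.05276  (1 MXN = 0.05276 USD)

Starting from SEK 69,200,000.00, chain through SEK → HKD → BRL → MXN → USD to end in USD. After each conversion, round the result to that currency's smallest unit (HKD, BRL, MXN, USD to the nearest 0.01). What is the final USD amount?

USD 7,623,081.19

SEK 69,200,000.00 ÷ 1.160 = HKD 59,655,172.41
HKD 59,655,172.41 × 0.6838 = BRL 40,792,206.89
BRL 40,792,206.89 × 3.542 = MXN 144,485,996.80
MXN 144,485,996.80 × 0.05276 = USD 7,623,081.19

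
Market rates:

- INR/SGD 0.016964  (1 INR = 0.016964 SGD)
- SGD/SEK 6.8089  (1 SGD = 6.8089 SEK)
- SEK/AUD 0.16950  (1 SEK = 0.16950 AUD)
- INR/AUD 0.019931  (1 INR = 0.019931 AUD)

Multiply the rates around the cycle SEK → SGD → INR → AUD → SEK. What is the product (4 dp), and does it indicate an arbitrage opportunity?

Around SEK → SGD → INR → AUD → SEK: 1 ÷ 6.8089 ÷ 0.016964 × 0.019931 ÷ 0.16950 = 1.018015
Product > 1; profitable direction is SEK → SGD → INR → AUD → SEK.

1.0180 (arbitrage exists)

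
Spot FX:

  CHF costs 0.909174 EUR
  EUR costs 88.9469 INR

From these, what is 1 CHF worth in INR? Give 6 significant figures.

CHF/INR = 80.8682

1 CHF × 0.909174 = 0.909174 EUR
0.909174 EUR × 88.9469 = 80.8682 INR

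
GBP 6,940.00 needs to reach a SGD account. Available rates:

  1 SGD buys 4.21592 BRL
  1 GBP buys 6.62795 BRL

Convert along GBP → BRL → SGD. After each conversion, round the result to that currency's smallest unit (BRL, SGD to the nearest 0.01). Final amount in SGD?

GBP 6,940.00 × 6.62795 = BRL 45,997.97
BRL 45,997.97 ÷ 4.21592 = SGD 10,910.54

SGD 10,910.54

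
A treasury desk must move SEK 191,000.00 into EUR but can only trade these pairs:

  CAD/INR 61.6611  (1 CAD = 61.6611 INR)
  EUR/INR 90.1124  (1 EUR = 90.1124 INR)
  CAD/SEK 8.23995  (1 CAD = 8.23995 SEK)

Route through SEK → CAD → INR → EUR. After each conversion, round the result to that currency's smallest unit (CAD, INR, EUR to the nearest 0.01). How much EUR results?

EUR 15,861.18

SEK 191,000.00 ÷ 8.23995 = CAD 23,179.75
CAD 23,179.75 × 61.6611 = INR 1,429,288.88
INR 1,429,288.88 ÷ 90.1124 = EUR 15,861.18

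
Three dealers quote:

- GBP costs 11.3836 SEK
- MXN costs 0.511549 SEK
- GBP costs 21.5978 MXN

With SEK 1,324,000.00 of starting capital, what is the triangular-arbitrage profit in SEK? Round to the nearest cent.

Profit: SEK 40,177.42

Profitable loop is SEK → MXN → GBP → SEK:
SEK 1,324,000.00 ÷ 0.511549 = MXN 2,588,217.36
MXN 2,588,217.36 ÷ 21.5978 = GBP 119,837.08
GBP 119,837.08 × 11.3836 = SEK 1,364,177.42
Profit = SEK 1,364,177.42 − SEK 1,324,000.00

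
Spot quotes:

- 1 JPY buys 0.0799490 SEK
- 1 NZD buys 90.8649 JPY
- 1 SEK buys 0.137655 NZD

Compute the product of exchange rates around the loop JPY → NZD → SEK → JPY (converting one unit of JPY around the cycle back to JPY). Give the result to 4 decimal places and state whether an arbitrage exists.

Around JPY → NZD → SEK → JPY: 1 ÷ 90.8649 ÷ 0.137655 ÷ 0.0799490 = 0.999997
Product ≈ 1 (deviation 0.000%, within rounding noise).

1.0000 (no arbitrage)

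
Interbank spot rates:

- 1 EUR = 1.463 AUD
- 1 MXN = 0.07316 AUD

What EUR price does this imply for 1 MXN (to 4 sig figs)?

MXN/EUR = 0.05001

1 MXN × 0.07316 = 0.07316 AUD
0.07316 AUD ÷ 1.463 = 0.0500068 EUR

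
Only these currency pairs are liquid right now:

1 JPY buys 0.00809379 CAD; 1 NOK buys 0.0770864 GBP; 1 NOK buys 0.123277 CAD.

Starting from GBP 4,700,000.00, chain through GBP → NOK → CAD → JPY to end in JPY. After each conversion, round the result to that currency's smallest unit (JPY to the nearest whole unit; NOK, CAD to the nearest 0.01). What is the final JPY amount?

JPY 928,646,056

GBP 4,700,000.00 ÷ 0.0770864 = NOK 60,970,547.33
NOK 60,970,547.33 × 0.123277 = CAD 7,516,266.16
CAD 7,516,266.16 ÷ 0.00809379 = JPY 928,646,056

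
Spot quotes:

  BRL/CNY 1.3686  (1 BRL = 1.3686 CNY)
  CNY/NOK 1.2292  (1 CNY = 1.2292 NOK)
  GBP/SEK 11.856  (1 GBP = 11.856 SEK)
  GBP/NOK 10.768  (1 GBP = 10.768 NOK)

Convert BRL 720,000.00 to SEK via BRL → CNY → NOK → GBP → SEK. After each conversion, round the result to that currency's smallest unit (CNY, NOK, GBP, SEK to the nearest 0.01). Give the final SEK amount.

BRL 720,000.00 × 1.3686 = CNY 985,392.00
CNY 985,392.00 × 1.2292 = NOK 1,211,243.85
NOK 1,211,243.85 ÷ 10.768 = GBP 112,485.50
GBP 112,485.50 × 11.856 = SEK 1,333,628.09

SEK 1,333,628.09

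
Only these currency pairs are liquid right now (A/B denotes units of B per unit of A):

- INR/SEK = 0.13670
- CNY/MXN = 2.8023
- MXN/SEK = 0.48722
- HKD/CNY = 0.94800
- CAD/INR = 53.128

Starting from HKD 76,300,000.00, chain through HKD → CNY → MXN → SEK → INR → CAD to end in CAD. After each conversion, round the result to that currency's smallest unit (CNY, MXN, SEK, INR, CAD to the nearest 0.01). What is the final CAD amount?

CAD 13,598,175.06

HKD 76,300,000.00 × 0.94800 = CNY 72,332,400.00
CNY 72,332,400.00 × 2.8023 = MXN 202,697,084.52
MXN 202,697,084.52 × 0.48722 = SEK 98,758,073.52
SEK 98,758,073.52 ÷ 0.13670 = INR 722,443,844.33
INR 722,443,844.33 ÷ 53.128 = CAD 13,598,175.06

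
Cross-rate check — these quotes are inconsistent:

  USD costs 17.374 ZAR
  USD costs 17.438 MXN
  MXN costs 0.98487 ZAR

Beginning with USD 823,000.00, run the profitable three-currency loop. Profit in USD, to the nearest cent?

Profit: USD 9,576.35

Profitable loop is USD → ZAR → MXN → USD:
USD 823,000.00 × 17.374 = ZAR 14,298,802.00
ZAR 14,298,802.00 ÷ 0.98487 = MXN 14,518,466.40
MXN 14,518,466.40 ÷ 17.438 = USD 832,576.35
Profit = USD 832,576.35 − USD 823,000.00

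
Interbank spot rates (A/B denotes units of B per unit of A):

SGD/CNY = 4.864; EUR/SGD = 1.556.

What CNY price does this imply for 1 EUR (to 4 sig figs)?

EUR/CNY = 7.568

1 EUR × 1.556 = 1.556 SGD
1.556 SGD × 4.864 = 7.56838 CNY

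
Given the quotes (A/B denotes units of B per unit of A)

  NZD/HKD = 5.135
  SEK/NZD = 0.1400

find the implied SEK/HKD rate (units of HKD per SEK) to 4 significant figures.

1 SEK × 0.1400 = 0.14 NZD
0.14 NZD × 5.135 = 0.7189 HKD

SEK/HKD = 0.7189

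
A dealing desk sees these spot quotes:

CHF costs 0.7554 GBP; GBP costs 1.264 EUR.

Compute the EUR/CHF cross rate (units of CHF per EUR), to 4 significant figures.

1 EUR ÷ 1.264 = 0.791139 GBP
0.791139 GBP ÷ 0.7554 = 1.04731 CHF

EUR/CHF = 1.047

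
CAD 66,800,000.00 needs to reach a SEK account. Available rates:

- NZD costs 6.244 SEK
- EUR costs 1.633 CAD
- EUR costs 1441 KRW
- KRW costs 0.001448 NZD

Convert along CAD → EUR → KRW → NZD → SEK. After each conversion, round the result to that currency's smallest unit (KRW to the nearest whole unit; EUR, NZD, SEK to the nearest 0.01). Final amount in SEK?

SEK 532,949,077.50

CAD 66,800,000.00 ÷ 1.633 = EUR 40,906,307.41
EUR 40,906,307.41 × 1441 = KRW 58,945,988,978
KRW 58,945,988,978 × 0.001448 = NZD 85,353,792.04
NZD 85,353,792.04 × 6.244 = SEK 532,949,077.50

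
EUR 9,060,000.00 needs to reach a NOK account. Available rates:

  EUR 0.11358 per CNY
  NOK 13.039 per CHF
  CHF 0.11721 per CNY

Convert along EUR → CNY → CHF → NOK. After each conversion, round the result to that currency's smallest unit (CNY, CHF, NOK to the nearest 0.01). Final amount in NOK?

EUR 9,060,000.00 ÷ 0.11358 = CNY 79,767,564.71
CNY 79,767,564.71 × 0.11721 = CHF 9,349,556.26
CHF 9,349,556.26 × 13.039 = NOK 121,908,864.07

NOK 121,908,864.07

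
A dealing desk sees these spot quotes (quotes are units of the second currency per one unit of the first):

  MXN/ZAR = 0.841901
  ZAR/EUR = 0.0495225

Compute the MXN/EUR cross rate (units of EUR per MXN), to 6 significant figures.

1 MXN × 0.841901 = 0.841901 ZAR
0.841901 ZAR × 0.0495225 = 0.041693 EUR

MXN/EUR = 0.0416930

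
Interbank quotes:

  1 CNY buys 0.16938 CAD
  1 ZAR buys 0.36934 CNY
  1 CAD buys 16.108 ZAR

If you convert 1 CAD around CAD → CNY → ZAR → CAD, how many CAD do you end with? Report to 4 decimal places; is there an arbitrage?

0.9924 (arbitrage exists)

Around CAD → CNY → ZAR → CAD: 1 ÷ 0.16938 ÷ 0.36934 ÷ 16.108 = 0.992361
Product < 1; profitable direction is CAD → ZAR → CNY → CAD.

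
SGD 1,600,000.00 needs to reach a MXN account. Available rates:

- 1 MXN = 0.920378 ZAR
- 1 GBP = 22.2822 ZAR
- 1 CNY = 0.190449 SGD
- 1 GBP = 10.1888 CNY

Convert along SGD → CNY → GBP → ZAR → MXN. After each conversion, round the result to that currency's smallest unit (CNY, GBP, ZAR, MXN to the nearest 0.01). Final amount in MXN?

SGD 1,600,000.00 ÷ 0.190449 = CNY 8,401,199.27
CNY 8,401,199.27 ÷ 10.1888 = GBP 824,552.38
GBP 824,552.38 × 22.2822 = ZAR 18,372,841.04
ZAR 18,372,841.04 ÷ 0.920378 = MXN 19,962,277.50

MXN 19,962,277.50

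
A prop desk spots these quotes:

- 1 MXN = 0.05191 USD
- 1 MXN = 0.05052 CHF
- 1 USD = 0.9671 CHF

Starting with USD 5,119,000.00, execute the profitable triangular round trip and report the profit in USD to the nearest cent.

Profitable loop is USD → MXN → CHF → USD:
USD 5,119,000.00 ÷ 0.05191 = MXN 98,612,984.01
MXN 98,612,984.01 × 0.05052 = CHF 4,981,927.95
CHF 4,981,927.95 ÷ 0.9671 = USD 5,151,409.32
Profit = USD 5,151,409.32 − USD 5,119,000.00

Profit: USD 32,409.32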